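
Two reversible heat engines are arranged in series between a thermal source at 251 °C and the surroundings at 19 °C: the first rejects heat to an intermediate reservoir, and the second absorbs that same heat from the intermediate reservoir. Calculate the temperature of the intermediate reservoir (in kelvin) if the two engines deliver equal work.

T_m ≈ 408 K

T_H = 251 °C → 251 + 273.15 = 524.15 K.
T_C = 19 °C → 19 + 273.15 = 292.15 K.
For reversible stages Q_m = Q_H·(T_m/T_H). Setting W₁ = Q_H(1 − T_m/T_H) equal to W₂ = Q_m(1 − T_C/T_m) = Q_H·(T_m − T_C)/T_H gives T_H − T_m = T_m − T_C, so T_m = (T_H + T_C)/2 = (524.15 + 292.15)/2 = 408 K.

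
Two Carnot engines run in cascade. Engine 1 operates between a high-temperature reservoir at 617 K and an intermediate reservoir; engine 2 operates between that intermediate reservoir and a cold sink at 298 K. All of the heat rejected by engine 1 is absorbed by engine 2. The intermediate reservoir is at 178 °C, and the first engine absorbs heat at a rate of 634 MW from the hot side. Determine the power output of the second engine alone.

Ẇ₂ ≈ 157 MW

T_m = 178 °C → 178 + 273.15 = 451.15 K.
Heat entering the second stage: Q_m = Q_H·(T_m/T_H) = 634 × 451.15/617.00 = 464 MW.
Second-stage efficiency η₂ = 1 − T_C/T_m = 1 − 298.00/451.15 = 0.3395, so W₂ = η₂·Q_m = 157 MW.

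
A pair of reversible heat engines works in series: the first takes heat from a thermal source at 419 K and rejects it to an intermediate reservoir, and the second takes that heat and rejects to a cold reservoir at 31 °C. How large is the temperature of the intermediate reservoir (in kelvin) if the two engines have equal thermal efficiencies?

T_C = 31 °C → 31 + 273.15 = 304.15 K.
Equal efficiencies require 1 − T_m/T_H = 1 − T_C/T_m, i.e. T_m/T_H = T_C/T_m, so T_m = √(T_H·T_C) = √(419.00 × 304.15) = 357 K.

T_m ≈ 357 K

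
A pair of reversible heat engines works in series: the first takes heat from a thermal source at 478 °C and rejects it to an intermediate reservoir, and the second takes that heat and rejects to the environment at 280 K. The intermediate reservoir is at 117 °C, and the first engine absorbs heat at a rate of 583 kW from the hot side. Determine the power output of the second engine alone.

Ẇ₂ ≈ 85.49 kW

T_H = 478 °C → 478 + 273.15 = 751.15 K.
T_m = 117 °C → 117 + 273.15 = 390.15 K.
Heat entering the second stage: Q_m = Q_H·(T_m/T_H) = 583 × 390.15/751.15 = 302.8 kW.
Second-stage efficiency η₂ = 1 − T_C/T_m = 1 − 280.00/390.15 = 0.2823, so W₂ = η₂·Q_m = 85.49 kW.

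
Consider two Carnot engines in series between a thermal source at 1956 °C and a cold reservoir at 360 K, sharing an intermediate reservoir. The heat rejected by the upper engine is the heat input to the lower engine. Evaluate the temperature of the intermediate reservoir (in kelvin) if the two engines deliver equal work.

T_H = 1956 °C → 1956 + 273.15 = 2229.15 K.
For reversible stages Q_m = Q_H·(T_m/T_H). Setting W₁ = Q_H(1 − T_m/T_H) equal to W₂ = Q_m(1 − T_C/T_m) = Q_H·(T_m − T_C)/T_H gives T_H − T_m = T_m − T_C, so T_m = (T_H + T_C)/2 = (2229.15 + 360.00)/2 = 1290 K.

T_m ≈ 1290 K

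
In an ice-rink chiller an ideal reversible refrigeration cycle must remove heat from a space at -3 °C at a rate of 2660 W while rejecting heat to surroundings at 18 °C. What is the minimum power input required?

Ẇ_in ≈ 207 W

T_H = 18 °C → 18 + 273.15 = 291.15 K.
T_C = -3 °C → -3 + 273.15 = 270.15 K.
For a reversible refrigerator, COP_R = T_C/(T_H − T_C) = 270.15/21.00 = 12.8643.
W = Q_C/COP_R = 2660/12.8643 = 207 W.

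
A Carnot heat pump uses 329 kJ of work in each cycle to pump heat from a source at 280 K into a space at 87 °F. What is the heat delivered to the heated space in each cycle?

T_H = 87 °F → (87 − 32) × 5/9 = 30.56 °C = 303.71 K.
COP_HP = T_H/(T_H − T_C) = 303.71/23.71 = 12.8116.
Q_H = COP_HP · W = 12.8116 × 329 = 4215 kJ.

Q_H ≈ 4215 kJ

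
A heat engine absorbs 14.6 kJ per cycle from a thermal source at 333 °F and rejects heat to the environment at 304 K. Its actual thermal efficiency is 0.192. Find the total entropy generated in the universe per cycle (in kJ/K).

T_H = 333 °F → (333 − 32) × 5/9 = 167.22 °C = 440.37 K.
W = η·Q_H = 0.192 × 14.6 = 2.803 kJ, so Q_C = Q_H − W = 11.80 kJ.
The hot reservoir loses entropy Q_H/T_H = 14.6/440.37 = 0.03315 kJ/K; the cold reservoir gains Q_C/T_C = 11.80/304.00 = 0.03881 kJ/K.
ΔS_univ = −Q_H/T_H + Q_C/T_C = 0.005651 kJ/K (> 0, since η = 0.192 < η_Carnot = 0.310).

ΔS_univ ≈ 0.005651 kJ/K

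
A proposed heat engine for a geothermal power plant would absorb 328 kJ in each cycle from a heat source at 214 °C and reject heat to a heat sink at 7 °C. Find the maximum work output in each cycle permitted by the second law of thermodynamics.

T_H = 214 °C → 214 + 273.15 = 487.15 K.
T_C = 7 °C → 7 + 273.15 = 280.15 K.
No engine can exceed the Carnot limit: η_max = 1 − T_C/T_H = 1 − 280.15/487.15 = 0.4249.
W_max = η_max · Q_H = 0.4249 × 328 = 139 kJ.

W_max ≈ 139 kJ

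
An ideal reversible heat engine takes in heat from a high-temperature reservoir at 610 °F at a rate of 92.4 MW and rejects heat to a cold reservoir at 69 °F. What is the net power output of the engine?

T_H = 610 °F → (610 − 32) × 5/9 = 321.11 °C = 594.26 K.
T_C = 69 °F → (69 − 32) × 5/9 = 20.56 °C = 293.71 K.
The Carnot efficiency is η = 1 − T_C/T_H = 1 − 293.71/594.26 = 0.5058.
W = η·Q_H = 0.5058 × 92.4 = 46.73 MW.

Ẇ ≈ 46.73 MW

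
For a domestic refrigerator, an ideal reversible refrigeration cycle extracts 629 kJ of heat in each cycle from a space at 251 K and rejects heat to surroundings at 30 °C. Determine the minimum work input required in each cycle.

W_in ≈ 131 kJ

T_H = 30 °C → 30 + 273.15 = 303.15 K.
Carnot COP: COP_R = T_C/(T_H − T_C) = 251.00/52.15 = 4.8130.
W = Q_C/COP_R = 629/4.8130 = 131 kJ.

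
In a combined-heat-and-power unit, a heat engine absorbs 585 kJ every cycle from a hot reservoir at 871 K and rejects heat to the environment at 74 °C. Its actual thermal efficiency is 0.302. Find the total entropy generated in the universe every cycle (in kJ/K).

ΔS_univ ≈ 0.505 kJ/K

T_C = 74 °C → 74 + 273.15 = 347.15 K.
W = η·Q_H = 0.302 × 585 = 176.7 kJ, so Q_C = Q_H − W = 408.3 kJ.
Entropy balance on the reservoirs: −Q_H/T_H = -0.6716 kJ/K, +Q_C/T_C = 1.176 kJ/K.
ΔS_univ = −Q_H/T_H + Q_C/T_C = 0.505 kJ/K (> 0, since η = 0.302 < η_Carnot = 0.601).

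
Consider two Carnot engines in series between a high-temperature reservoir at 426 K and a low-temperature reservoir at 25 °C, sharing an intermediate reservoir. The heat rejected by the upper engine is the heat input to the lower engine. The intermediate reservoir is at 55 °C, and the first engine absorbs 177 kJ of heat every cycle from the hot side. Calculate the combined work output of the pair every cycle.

T_C = 25 °C → 25 + 273.15 = 298.15 K.
Two reversible stages in series are equivalent to a single Carnot engine between T_H and T_C, so η_total = 1 − T_C/T_H = 1 − 298.15/426.00 = 0.3001.
W_total = η_total · Q_H = 0.3001 × 177 = 53.1 kJ.

W_total ≈ 53.1 kJ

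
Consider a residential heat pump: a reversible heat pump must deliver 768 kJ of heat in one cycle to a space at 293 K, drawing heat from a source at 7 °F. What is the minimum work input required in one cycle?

W_in ≈ 88.44 kJ

T_C = 7 °F → (7 − 32) × 5/9 = -13.89 °C = 259.26 K.
COP_HP = T_H/(T_H − T_C) = 293.00/33.74 = 8.6843.
W = Q_H/COP_HP = 768/8.6843 = 88.44 kJ.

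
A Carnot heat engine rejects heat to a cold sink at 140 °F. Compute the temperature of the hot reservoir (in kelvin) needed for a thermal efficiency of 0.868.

T_C = 140 °F → (140 − 32) × 5/9 = 60.00 °C = 333.15 K.
From η = 1 − T_C/T_H, solving for T_H gives T_H = T_C/(1 − η) = 333.15/(1 − 0.868) = 2520 K.

T_H ≈ 2520 K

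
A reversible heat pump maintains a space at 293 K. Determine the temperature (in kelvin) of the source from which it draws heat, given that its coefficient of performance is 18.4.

COP_HP = T_H/(T_H − T_C) ⇒ T_C = T_H·(COP_HP − 1)/COP_HP = 293.00 × (18.4 − 1)/18.4 = 277 K.

T_C ≈ 277 K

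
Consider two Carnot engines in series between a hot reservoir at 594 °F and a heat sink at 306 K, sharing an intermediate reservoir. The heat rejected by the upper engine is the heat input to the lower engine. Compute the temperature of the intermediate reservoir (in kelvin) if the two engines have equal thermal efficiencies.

T_H = 594 °F → (594 − 32) × 5/9 = 312.22 °C = 585.37 K.
Equal efficiencies require 1 − T_m/T_H = 1 − T_C/T_m, i.e. T_m/T_H = T_C/T_m, so T_m = √(T_H·T_C) = √(585.37 × 306.00) = 423.2 K.

T_m ≈ 423.2 K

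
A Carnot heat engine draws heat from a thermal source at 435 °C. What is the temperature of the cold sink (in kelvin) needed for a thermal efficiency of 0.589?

T_H = 435 °C → 435 + 273.15 = 708.15 K.
From η = 1 − T_C/T_H, T_C = T_H·(1 − η) = 708.15 × (1 − 0.589) = 291.0 K.

T_C ≈ 291.0 K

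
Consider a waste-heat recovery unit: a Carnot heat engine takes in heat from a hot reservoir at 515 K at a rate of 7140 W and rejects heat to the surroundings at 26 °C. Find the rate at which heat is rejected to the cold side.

Q̇_C ≈ 4150 W

T_C = 26 °C → 26 + 273.15 = 299.15 K.
Carnot efficiency: η = 1 − T_C/T_H = 1 − 299.15/515.00 = 0.4191.
For a reversible cycle Q_C/Q_H = T_C/T_H, so Q_C = 7140 × 299.15/515.00 = 4150 W.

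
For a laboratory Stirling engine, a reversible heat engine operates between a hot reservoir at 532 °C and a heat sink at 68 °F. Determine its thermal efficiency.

η ≈ 0.636

T_H = 532 °C → 532 + 273.15 = 805.15 K.
T_C = 68 °F → (68 − 32) × 5/9 = 20.00 °C = 293.15 K.
Carnot efficiency: η = 1 − T_C/T_H = 1 − 293.15/805.15 = 0.636.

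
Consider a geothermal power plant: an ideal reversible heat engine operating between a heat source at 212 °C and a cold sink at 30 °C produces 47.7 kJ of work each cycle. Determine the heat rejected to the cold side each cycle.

Q_C ≈ 79.45 kJ

T_H = 212 °C → 212 + 273.15 = 485.15 K.
T_C = 30 °C → 30 + 273.15 = 303.15 K.
For a reversible engine, η = 1 − T_C/T_H = 1 − 303.15/485.15 = 0.3751.
Since Q_C/Q_H = T_C/T_H and Q_H = W/η, Q_C = W·T_C/(T_H − T_C) = 47.7 × 303.15/182.00 = 79.45 kJ.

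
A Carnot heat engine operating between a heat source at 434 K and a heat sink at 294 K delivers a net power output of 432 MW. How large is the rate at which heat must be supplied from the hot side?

Q̇_H ≈ 1340 MW

η_rev = 1 − T_C/T_H = 1 − 294.00/434.00 = 0.3226.
Q_H = W/η = 432/0.3226 = 1340 MW.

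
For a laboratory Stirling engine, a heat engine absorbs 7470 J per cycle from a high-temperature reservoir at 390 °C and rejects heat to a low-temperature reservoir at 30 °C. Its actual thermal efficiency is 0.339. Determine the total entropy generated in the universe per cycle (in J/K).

T_H = 390 °C → 390 + 273.15 = 663.15 K.
T_C = 30 °C → 30 + 273.15 = 303.15 K.
W = η·Q_H = 0.339 × 7470 = 2532 J, so Q_C = Q_H − W = 4938 J.
Reservoir entropy changes: ΔS_H = −Q_H/T_H = −7470/663.15 = -11.26 J/K and ΔS_C = +Q_C/T_C = 4938/303.15 = 16.29 J/K.
ΔS_univ = −Q_H/T_H + Q_C/T_C = 5.02 J/K (> 0, since η = 0.339 < η_Carnot = 0.543).

ΔS_univ ≈ 5.02 J/K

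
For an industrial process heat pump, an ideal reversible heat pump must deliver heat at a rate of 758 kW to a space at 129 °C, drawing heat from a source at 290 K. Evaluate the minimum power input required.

T_H = 129 °C → 129 + 273.15 = 402.15 K.
Reversible heating COP: COP_HP = T_H/(T_H − T_C) = 402.15/112.15 = 3.5858.
W = Q_H/COP_HP = 758/3.5858 = 211 kW.

Ẇ_in ≈ 211 kW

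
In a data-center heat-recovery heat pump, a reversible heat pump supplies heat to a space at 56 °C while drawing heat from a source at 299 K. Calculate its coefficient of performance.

COP_HP ≈ 10.9

T_H = 56 °C → 56 + 273.15 = 329.15 K.
COP_HP = T_H/(T_H − T_C) = 329.15/(329.15 − 299.00) = 10.9.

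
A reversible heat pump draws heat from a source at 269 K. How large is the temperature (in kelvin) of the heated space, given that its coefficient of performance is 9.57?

COP_HP = T_H/(T_H − T_C) ⇒ T_H = T_C·COP_HP/(COP_HP − 1) = 269.00 × 9.57/(9.57 − 1) = 300.4 K.

T_H ≈ 300.4 K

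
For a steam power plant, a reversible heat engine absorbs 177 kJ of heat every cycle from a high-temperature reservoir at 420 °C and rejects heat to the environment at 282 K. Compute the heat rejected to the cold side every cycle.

T_H = 420 °C → 420 + 273.15 = 693.15 K.
η_rev = 1 − T_C/T_H = 1 − 282.00/693.15 = 0.5932.
For a reversible cycle Q_C/Q_H = T_C/T_H, so Q_C = 177 × 282.00/693.15 = 72.0 kJ.

Q_C ≈ 72.0 kJ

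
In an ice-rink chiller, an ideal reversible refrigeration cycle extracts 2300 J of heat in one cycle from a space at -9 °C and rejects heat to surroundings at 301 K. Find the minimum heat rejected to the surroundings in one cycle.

T_C = -9 °C → -9 + 273.15 = 264.15 K.
For a reversible cycle Q_H/Q_C = T_H/T_C, so Q_H = Q_C·T_H/T_C = 2300 × 301.00/264.15 = 2621 J.

Q_H ≈ 2621 J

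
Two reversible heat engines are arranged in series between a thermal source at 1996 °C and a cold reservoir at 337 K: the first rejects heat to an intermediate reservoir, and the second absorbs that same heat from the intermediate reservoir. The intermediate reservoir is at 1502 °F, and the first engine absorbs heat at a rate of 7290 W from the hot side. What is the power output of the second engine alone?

Ẇ₂ ≈ 2419 W

T_H = 1996 °C → 1996 + 273.15 = 2269.15 K.
T_m = 1502 °F → (1502 − 32) × 5/9 = 816.67 °C = 1089.82 K.
Heat entering the second stage: Q_m = Q_H·(T_m/T_H) = 7290 × 1089.82/2269.15 = 3501 W.
Second-stage efficiency η₂ = 1 − T_C/T_m = 1 − 337.00/1089.82 = 0.6908, so W₂ = η₂·Q_m = 2419 W.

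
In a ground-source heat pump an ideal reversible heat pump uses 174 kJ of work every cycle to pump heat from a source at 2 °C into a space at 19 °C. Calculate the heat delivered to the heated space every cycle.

Q_H ≈ 2990 kJ

T_H = 19 °C → 19 + 273.15 = 292.15 K.
T_C = 2 °C → 2 + 273.15 = 275.15 K.
The Carnot heat-pump COP is COP_HP = T_H/(T_H − T_C) = 292.15/17.00 = 17.1853.
Q_H = COP_HP · W = 17.1853 × 174 = 2990 kJ.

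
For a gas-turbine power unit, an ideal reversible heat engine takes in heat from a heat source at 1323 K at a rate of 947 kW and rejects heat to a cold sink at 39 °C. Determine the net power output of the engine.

T_C = 39 °C → 39 + 273.15 = 312.15 K.
The Carnot efficiency is η = 1 − T_C/T_H = 1 − 312.15/1323.00 = 0.7641.
W = η·Q_H = 0.7641 × 947 = 723.6 kW.

Ẇ ≈ 723.6 kW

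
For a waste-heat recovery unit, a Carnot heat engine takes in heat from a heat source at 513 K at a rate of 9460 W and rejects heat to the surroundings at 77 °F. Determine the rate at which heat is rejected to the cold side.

Q̇_C ≈ 5500 W

T_C = 77 °F → (77 − 32) × 5/9 = 25.00 °C = 298.15 K.
The Carnot efficiency is η = 1 − T_C/T_H = 1 − 298.15/513.00 = 0.4188.
For a reversible cycle Q_C/Q_H = T_C/T_H, so Q_C = 9460 × 298.15/513.00 = 5500 W.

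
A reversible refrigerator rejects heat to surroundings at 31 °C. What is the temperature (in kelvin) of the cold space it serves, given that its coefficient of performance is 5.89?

T_C ≈ 260 K

T_H = 31 °C → 31 + 273.15 = 304.15 K.
COP_R = T_C/(T_H − T_C) ⇒ T_C = T_H·COP_R/(1 + COP_R) = 304.15 × 5.89/(1 + 5.89) = 260 K.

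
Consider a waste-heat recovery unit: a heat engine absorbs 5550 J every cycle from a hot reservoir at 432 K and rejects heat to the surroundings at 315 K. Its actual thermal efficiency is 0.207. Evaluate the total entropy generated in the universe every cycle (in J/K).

W = η·Q_H = 0.207 × 5550 = 1149 J, so Q_C = Q_H − W = 4401 J.
Entropy balance on the reservoirs: −Q_H/T_H = -12.85 J/K, +Q_C/T_C = 13.97 J/K.
ΔS_univ = −Q_H/T_H + Q_C/T_C = 1.12 J/K (> 0, since η = 0.207 < η_Carnot = 0.271).

ΔS_univ ≈ 1.12 J/K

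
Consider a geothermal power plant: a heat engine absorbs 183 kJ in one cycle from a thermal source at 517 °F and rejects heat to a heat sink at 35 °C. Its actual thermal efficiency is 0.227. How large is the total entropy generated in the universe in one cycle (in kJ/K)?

ΔS_univ ≈ 0.1218 kJ/K

T_H = 517 °F → (517 − 32) × 5/9 = 269.44 °C = 542.59 K.
T_C = 35 °C → 35 + 273.15 = 308.15 K.
W = η·Q_H = 0.227 × 183 = 41.54 kJ, so Q_C = Q_H − W = 141.5 kJ.
Entropy balance on the reservoirs: −Q_H/T_H = -0.3373 kJ/K, +Q_C/T_C = 0.4591 kJ/K.
ΔS_univ = −Q_H/T_H + Q_C/T_C = 0.1218 kJ/K (> 0, since η = 0.227 < η_Carnot = 0.432).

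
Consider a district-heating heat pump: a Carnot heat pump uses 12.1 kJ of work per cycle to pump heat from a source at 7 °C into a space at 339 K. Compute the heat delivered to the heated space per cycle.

Q_H ≈ 69.7 kJ

T_C = 7 °C → 7 + 273.15 = 280.15 K.
For a reversible heat pump, COP_HP = T_H/(T_H − T_C) = 339.00/58.85 = 5.7604.
Q_H = COP_HP · W = 5.7604 × 12.1 = 69.7 kJ.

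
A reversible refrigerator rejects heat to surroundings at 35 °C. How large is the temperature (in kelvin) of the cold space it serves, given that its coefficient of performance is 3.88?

T_H = 35 °C → 35 + 273.15 = 308.15 K.
COP_R = T_C/(T_H − T_C) ⇒ T_C = T_H·COP_R/(1 + COP_R) = 308.15 × 3.88/(1 + 3.88) = 245 K.

T_C ≈ 245 K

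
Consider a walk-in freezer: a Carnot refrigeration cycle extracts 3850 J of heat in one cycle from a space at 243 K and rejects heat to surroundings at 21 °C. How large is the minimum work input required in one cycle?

W_in ≈ 810 J

T_H = 21 °C → 21 + 273.15 = 294.15 K.
COP_R = T_C/(T_H − T_C) = 243.00/51.15 = 4.7507.
W = Q_C/COP_R = 3850/4.7507 = 810 J.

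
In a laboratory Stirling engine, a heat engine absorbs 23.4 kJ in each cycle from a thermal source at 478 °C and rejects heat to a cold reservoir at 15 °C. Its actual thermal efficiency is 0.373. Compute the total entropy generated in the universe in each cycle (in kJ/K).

ΔS_univ ≈ 0.0198 kJ/K

T_H = 478 °C → 478 + 273.15 = 751.15 K.
T_C = 15 °C → 15 + 273.15 = 288.15 K.
W = η·Q_H = 0.373 × 23.4 = 8.728 kJ, so Q_C = Q_H − W = 14.67 kJ.
Reservoir entropy changes: ΔS_H = −Q_H/T_H = −23.4/751.15 = -0.03115 kJ/K and ΔS_C = +Q_C/T_C = 14.67/288.15 = 0.05092 kJ/K.
ΔS_univ = −Q_H/T_H + Q_C/T_C = 0.0198 kJ/K (> 0, since η = 0.373 < η_Carnot = 0.616).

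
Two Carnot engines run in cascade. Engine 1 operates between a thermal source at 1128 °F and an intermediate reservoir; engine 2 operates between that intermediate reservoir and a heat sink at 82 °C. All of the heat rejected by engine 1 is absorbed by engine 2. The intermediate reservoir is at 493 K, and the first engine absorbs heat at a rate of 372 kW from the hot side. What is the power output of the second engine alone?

Ẇ₂ ≈ 58.1 kW

T_H = 1128 °F → (1128 − 32) × 5/9 = 608.89 °C = 882.04 K.
T_C = 82 °C → 82 + 273.15 = 355.15 K.
Heat entering the second stage: Q_m = Q_H·(T_m/T_H) = 372 × 493.00/882.04 = 208 kW.
Second-stage efficiency η₂ = 1 − T_C/T_m = 1 − 355.15/493.00 = 0.2796, so W₂ = η₂·Q_m = 58.1 kW.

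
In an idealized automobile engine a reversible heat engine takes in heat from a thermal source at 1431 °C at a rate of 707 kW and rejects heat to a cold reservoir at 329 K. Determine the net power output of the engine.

T_H = 1431 °C → 1431 + 273.15 = 1704.15 K.
Since the cycle is reversible, η = 1 − T_C/T_H = 1 − 329.00/1704.15 = 0.8069.
W = η·Q_H = 0.8069 × 707 = 571 kW.

Ẇ ≈ 571 kW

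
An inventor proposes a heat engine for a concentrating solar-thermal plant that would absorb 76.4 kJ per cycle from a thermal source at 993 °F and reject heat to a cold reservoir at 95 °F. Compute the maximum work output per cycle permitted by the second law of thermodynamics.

T_H = 993 °F → (993 − 32) × 5/9 = 533.89 °C = 807.04 K.
T_C = 95 °F → (95 − 32) × 5/9 = 35.00 °C = 308.15 K.
By the Carnot theorem, η_max = 1 − T_C/T_H = 1 − 308.15/807.04 = 0.6182.
W_max = η_max · Q_H = 0.6182 × 76.4 = 47.2 kJ.

W_max ≈ 47.2 kJ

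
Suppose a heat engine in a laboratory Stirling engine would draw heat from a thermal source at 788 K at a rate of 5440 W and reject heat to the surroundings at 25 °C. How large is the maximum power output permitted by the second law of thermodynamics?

Ẇ_max ≈ 3380 W

T_C = 25 °C → 25 + 273.15 = 298.15 K.
By the Carnot theorem, η_max = 1 − T_C/T_H = 1 − 298.15/788.00 = 0.6216.
W_max = η_max · Q_H = 0.6216 × 5440 = 3380 W.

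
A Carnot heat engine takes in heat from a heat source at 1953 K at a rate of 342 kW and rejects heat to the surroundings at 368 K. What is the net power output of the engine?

For a reversible engine, η = 1 − T_C/T_H = 1 − 368.00/1953.00 = 0.8116.
W = η·Q_H = 0.8116 × 342 = 277.6 kW.

Ẇ ≈ 277.6 kW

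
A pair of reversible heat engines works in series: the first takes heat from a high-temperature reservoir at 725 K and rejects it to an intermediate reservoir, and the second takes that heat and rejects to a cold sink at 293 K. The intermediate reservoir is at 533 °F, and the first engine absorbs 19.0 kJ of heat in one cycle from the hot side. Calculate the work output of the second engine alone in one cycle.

W₂ ≈ 6.77 kJ

T_m = 533 °F → (533 − 32) × 5/9 = 278.33 °C = 551.48 K.
Heat entering the second stage: Q_m = Q_H·(T_m/T_H) = 19.0 × 551.48/725.00 = 14.5 kJ.
Second-stage efficiency η₂ = 1 − T_C/T_m = 1 − 293.00/551.48 = 0.4687, so W₂ = η₂·Q_m = 6.77 kJ.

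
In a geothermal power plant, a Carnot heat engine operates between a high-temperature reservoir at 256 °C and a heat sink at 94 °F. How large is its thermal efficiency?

η ≈ 0.419

T_H = 256 °C → 256 + 273.15 = 529.15 K.
T_C = 94 °F → (94 − 32) × 5/9 = 34.44 °C = 307.59 K.
The Carnot efficiency is η = 1 − T_C/T_H = 1 − 307.59/529.15 = 0.419.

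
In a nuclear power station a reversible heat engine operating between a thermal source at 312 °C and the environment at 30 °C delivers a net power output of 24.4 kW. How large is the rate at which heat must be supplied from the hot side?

Q̇_H ≈ 50.6 kW

T_H = 312 °C → 312 + 273.15 = 585.15 K.
T_C = 30 °C → 30 + 273.15 = 303.15 K.
For a reversible engine, η = 1 − T_C/T_H = 1 − 303.15/585.15 = 0.4819.
Q_H = W/η = 24.4/0.4819 = 50.6 kW.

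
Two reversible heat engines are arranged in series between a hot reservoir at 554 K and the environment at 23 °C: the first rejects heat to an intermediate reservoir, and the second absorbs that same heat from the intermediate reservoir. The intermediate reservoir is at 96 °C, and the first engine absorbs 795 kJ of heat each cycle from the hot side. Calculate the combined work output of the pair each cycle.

T_C = 23 °C → 23 + 273.15 = 296.15 K.
Two reversible stages in series are equivalent to a single Carnot engine between T_H and T_C, so η_total = 1 − T_C/T_H = 1 − 296.15/554.00 = 0.4654.
W_total = η_total · Q_H = 0.4654 × 795 = 370.0 kJ.

W_total ≈ 370.0 kJ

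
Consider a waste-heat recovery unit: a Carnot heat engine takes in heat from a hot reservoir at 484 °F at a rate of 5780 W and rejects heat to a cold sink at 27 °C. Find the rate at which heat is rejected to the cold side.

Q̇_C ≈ 3310 W

T_H = 484 °F → (484 − 32) × 5/9 = 251.11 °C = 524.26 K.
T_C = 27 °C → 27 + 273.15 = 300.15 K.
For a reversible engine, η = 1 − T_C/T_H = 1 − 300.15/524.26 = 0.4275.
For a reversible cycle Q_C/Q_H = T_C/T_H, so Q_C = 5780 × 300.15/524.26 = 3310 W.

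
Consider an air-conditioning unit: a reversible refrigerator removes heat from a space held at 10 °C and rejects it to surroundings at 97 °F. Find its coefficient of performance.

T_H = 97 °F → (97 − 32) × 5/9 = 36.11 °C = 309.26 K.
T_C = 10 °C → 10 + 273.15 = 283.15 K.
For a reversible refrigerator, COP_R = T_C/(T_H − T_C) = 283.15/(309.26 − 283.15) = 10.8.

COP_R ≈ 10.8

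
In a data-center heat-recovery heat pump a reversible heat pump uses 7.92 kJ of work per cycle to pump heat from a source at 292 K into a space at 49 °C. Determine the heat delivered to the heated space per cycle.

T_H = 49 °C → 49 + 273.15 = 322.15 K.
Reversible heating COP: COP_HP = T_H/(T_H − T_C) = 322.15/30.15 = 10.6849.
Q_H = COP_HP · W = 10.6849 × 7.92 = 84.6 kJ.

Q_H ≈ 84.6 kJ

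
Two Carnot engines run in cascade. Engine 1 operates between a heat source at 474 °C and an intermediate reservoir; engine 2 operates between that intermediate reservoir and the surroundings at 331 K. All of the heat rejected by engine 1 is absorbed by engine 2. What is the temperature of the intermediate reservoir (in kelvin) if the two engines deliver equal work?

T_m ≈ 539 K

T_H = 474 °C → 474 + 273.15 = 747.15 K.
For reversible stages Q_m = Q_H·(T_m/T_H). Setting W₁ = Q_H(1 − T_m/T_H) equal to W₂ = Q_m(1 − T_C/T_m) = Q_H·(T_m − T_C)/T_H gives T_H − T_m = T_m − T_C, so T_m = (T_H + T_C)/2 = (747.15 + 331.00)/2 = 539 K.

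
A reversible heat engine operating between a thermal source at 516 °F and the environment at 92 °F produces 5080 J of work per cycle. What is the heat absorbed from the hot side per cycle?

Q_H ≈ 11690 J

T_H = 516 °F → (516 − 32) × 5/9 = 268.89 °C = 542.04 K.
T_C = 92 °F → (92 − 32) × 5/9 = 33.33 °C = 306.48 K.
The Carnot efficiency is η = 1 − T_C/T_H = 1 − 306.48/542.04 = 0.4346.
Q_H = W/η = 5080/0.4346 = 11690 J.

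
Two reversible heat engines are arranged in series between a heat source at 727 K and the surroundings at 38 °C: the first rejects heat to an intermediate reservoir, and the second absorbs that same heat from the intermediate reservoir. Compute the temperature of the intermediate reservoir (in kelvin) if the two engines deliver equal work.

T_m ≈ 519.1 K

T_C = 38 °C → 38 + 273.15 = 311.15 K.
For reversible stages Q_m = Q_H·(T_m/T_H). Setting W₁ = Q_H(1 − T_m/T_H) equal to W₂ = Q_m(1 − T_C/T_m) = Q_H·(T_m − T_C)/T_H gives T_H − T_m = T_m − T_C, so T_m = (T_H + T_C)/2 = (727.00 + 311.15)/2 = 519.1 K.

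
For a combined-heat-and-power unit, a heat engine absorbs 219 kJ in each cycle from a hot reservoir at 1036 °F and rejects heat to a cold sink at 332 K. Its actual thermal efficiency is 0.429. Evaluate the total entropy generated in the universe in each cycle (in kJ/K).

T_H = 1036 °F → (1036 − 32) × 5/9 = 557.78 °C = 830.93 K.
W = η·Q_H = 0.429 × 219 = 93.95 kJ, so Q_C = Q_H − W = 125.0 kJ.
The hot reservoir loses entropy Q_H/T_H = 219/830.93 = 0.2636 kJ/K; the cold reservoir gains Q_C/T_C = 125.0/332.00 = 0.3767 kJ/K.
ΔS_univ = −Q_H/T_H + Q_C/T_C = 0.1131 kJ/K (> 0, since η = 0.429 < η_Carnot = 0.600).

ΔS_univ ≈ 0.1131 kJ/K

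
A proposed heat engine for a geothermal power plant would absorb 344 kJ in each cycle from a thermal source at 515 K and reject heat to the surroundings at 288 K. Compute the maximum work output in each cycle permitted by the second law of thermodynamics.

W_max ≈ 152 kJ

No engine can exceed the Carnot limit: η_max = 1 − T_C/T_H = 1 − 288.00/515.00 = 0.4408.
W_max = η_max · Q_H = 0.4408 × 344 = 152 kJ.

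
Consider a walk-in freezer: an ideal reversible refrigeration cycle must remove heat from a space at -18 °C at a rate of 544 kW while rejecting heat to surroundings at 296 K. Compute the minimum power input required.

Ẇ_in ≈ 87.1 kW

T_C = -18 °C → -18 + 273.15 = 255.15 K.
Carnot COP: COP_R = T_C/(T_H − T_C) = 255.15/40.85 = 6.2460.
W = Q_C/COP_R = 544/6.2460 = 87.1 kW.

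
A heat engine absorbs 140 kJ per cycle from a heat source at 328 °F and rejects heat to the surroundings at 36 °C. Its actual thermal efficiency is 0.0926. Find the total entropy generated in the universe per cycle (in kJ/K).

T_H = 328 °F → (328 − 32) × 5/9 = 164.44 °C = 437.59 K.
T_C = 36 °C → 36 + 273.15 = 309.15 K.
W = η·Q_H = 0.0926 × 140 = 12.96 kJ, so Q_C = Q_H − W = 127.0 kJ.
The hot reservoir loses entropy Q_H/T_H = 140/437.59 = 0.3199 kJ/K; the cold reservoir gains Q_C/T_C = 127.0/309.15 = 0.4109 kJ/K.
ΔS_univ = −Q_H/T_H + Q_C/T_C = 0.0910 kJ/K (> 0, since η = 0.0926 < η_Carnot = 0.294).

ΔS_univ ≈ 0.0910 kJ/K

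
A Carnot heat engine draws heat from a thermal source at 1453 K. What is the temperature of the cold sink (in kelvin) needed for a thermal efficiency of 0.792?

From η = 1 − T_C/T_H, T_C = T_H·(1 − η) = 1453.00 × (1 − 0.792) = 302 K.

T_C ≈ 302 K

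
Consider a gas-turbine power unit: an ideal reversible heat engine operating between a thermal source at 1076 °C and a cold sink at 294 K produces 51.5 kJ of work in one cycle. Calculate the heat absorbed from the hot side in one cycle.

T_H = 1076 °C → 1076 + 273.15 = 1349.15 K.
Since the cycle is reversible, η = 1 − T_C/T_H = 1 − 294.00/1349.15 = 0.7821.
Q_H = W/η = 51.5/0.7821 = 65.85 kJ.

Q_H ≈ 65.85 kJ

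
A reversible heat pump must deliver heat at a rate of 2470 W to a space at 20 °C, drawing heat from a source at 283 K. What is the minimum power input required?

Ẇ_in ≈ 85.5 W

T_H = 20 °C → 20 + 273.15 = 293.15 K.
COP_HP = T_H/(T_H − T_C) = 293.15/10.15 = 28.8818.
W = Q_H/COP_HP = 2470/28.8818 = 85.5 W.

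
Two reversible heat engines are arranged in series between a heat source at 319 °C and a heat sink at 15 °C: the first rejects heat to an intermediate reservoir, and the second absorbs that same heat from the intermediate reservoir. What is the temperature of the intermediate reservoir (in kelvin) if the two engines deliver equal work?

T_H = 319 °C → 319 + 273.15 = 592.15 K.
T_C = 15 °C → 15 + 273.15 = 288.15 K.
For reversible stages Q_m = Q_H·(T_m/T_H). Setting W₁ = Q_H(1 − T_m/T_H) equal to W₂ = Q_m(1 − T_C/T_m) = Q_H·(T_m − T_C)/T_H gives T_H − T_m = T_m − T_C, so T_m = (T_H + T_C)/2 = (592.15 + 288.15)/2 = 440.1 K.

T_m ≈ 440.1 K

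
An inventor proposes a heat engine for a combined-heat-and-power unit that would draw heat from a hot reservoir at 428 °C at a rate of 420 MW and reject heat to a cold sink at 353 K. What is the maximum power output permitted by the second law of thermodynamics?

T_H = 428 °C → 428 + 273.15 = 701.15 K.
By the Carnot theorem, η_max = 1 − T_C/T_H = 1 − 353.00/701.15 = 0.4965.
W_max = η_max · Q_H = 0.4965 × 420 = 208.5 MW.

Ẇ_max ≈ 208.5 MW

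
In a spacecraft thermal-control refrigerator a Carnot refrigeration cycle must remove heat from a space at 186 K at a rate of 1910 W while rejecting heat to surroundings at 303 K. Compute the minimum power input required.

Carnot COP: COP_R = T_C/(T_H − T_C) = 186.00/117.00 = 1.5897.
W = Q_C/COP_R = 1910/1.5897 = 1200 W.

Ẇ_in ≈ 1200 W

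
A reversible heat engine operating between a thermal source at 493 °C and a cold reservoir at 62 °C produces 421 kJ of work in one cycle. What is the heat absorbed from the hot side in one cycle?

Q_H ≈ 748 kJ

T_H = 493 °C → 493 + 273.15 = 766.15 K.
T_C = 62 °C → 62 + 273.15 = 335.15 K.
Carnot efficiency: η = 1 − T_C/T_H = 1 − 335.15/766.15 = 0.5626.
Q_H = W/η = 421/0.5626 = 748 kJ.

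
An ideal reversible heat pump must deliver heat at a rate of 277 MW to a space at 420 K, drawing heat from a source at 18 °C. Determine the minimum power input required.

T_C = 18 °C → 18 + 273.15 = 291.15 K.
The Carnot heat-pump COP is COP_HP = T_H/(T_H − T_C) = 420.00/128.85 = 3.2596.
W = Q_H/COP_HP = 277/3.2596 = 84.98 MW.

Ẇ_in ≈ 84.98 MW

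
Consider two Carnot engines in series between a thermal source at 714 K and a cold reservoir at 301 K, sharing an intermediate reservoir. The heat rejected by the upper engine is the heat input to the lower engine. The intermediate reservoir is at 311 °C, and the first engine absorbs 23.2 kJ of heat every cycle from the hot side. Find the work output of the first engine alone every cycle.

T_m = 311 °C → 311 + 273.15 = 584.15 K.
First-stage efficiency η₁ = 1 − T_m/T_H = 1 − 584.15/714.00 = 0.1819.
W₁ = η₁·Q_H = 0.1819 × 23.2 = 4.22 kJ.

W₁ ≈ 4.22 kJ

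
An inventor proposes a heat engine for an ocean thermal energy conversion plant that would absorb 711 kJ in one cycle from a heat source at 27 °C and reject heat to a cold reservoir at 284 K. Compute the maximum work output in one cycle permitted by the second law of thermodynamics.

W_max ≈ 38.3 kJ

T_H = 27 °C → 27 + 273.15 = 300.15 K.
No engine can exceed the Carnot limit: η_max = 1 − T_C/T_H = 1 − 284.00/300.15 = 0.0538.
W_max = η_max · Q_H = 0.0538 × 711 = 38.3 kJ.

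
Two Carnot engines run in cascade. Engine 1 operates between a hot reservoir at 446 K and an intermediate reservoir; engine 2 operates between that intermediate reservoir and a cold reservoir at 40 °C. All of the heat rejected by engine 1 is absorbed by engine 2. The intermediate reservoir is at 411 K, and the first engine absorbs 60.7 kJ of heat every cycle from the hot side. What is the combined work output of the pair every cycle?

T_C = 40 °C → 40 + 273.15 = 313.15 K.
Two reversible stages in series are equivalent to a single Carnot engine between T_H and T_C, so η_total = 1 − T_C/T_H = 1 − 313.15/446.00 = 0.2979.
W_total = η_total · Q_H = 0.2979 × 60.7 = 18.1 kJ.

W_total ≈ 18.1 kJ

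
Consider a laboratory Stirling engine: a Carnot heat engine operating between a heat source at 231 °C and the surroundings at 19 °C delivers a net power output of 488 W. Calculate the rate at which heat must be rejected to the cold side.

T_H = 231 °C → 231 + 273.15 = 504.15 K.
T_C = 19 °C → 19 + 273.15 = 292.15 K.
Carnot efficiency: η = 1 − T_C/T_H = 1 − 292.15/504.15 = 0.4205.
Since Q_C/Q_H = T_C/T_H and Q_H = W/η, Q_C = W·T_C/(T_H − T_C) = 488 × 292.15/212.00 = 672 W.

Q̇_C ≈ 672 W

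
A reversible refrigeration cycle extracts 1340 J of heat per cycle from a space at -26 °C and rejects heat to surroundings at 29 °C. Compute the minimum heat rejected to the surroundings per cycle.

Q_H ≈ 1640 J

T_H = 29 °C → 29 + 273.15 = 302.15 K.
T_C = -26 °C → -26 + 273.15 = 247.15 K.
For a reversible cycle Q_H/Q_C = T_H/T_C, so Q_H = Q_C·T_H/T_C = 1340 × 302.15/247.15 = 1640 J.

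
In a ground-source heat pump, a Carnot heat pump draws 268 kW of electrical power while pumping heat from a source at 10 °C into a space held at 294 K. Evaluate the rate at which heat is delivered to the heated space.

Q̇_H ≈ 7260 kW

T_C = 10 °C → 10 + 273.15 = 283.15 K.
COP_HP = T_H/(T_H − T_C) = 294.00/10.85 = 27.0968.
Q_H = COP_HP · W = 27.0968 × 268 = 7260 kW.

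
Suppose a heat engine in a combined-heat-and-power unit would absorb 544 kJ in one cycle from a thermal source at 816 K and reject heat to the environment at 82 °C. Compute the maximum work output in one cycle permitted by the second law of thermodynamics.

T_C = 82 °C → 82 + 273.15 = 355.15 K.
By the Carnot theorem, η_max = 1 − T_C/T_H = 1 − 355.15/816.00 = 0.5648.
W_max = η_max · Q_H = 0.5648 × 544 = 307 kJ.

W_max ≈ 307 kJ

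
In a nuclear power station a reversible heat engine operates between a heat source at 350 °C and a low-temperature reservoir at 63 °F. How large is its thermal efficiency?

η ≈ 0.534

T_H = 350 °C → 350 + 273.15 = 623.15 K.
T_C = 63 °F → (63 − 32) × 5/9 = 17.22 °C = 290.37 K.
Since the cycle is reversible, η = 1 − T_C/T_H = 1 − 290.37/623.15 = 0.534.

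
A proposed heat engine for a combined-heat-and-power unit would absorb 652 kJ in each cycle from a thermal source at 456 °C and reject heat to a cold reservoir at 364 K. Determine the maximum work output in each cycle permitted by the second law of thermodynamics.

W_max ≈ 327 kJ

T_H = 456 °C → 456 + 273.15 = 729.15 K.
No engine can exceed the Carnot limit: η_max = 1 − T_C/T_H = 1 − 364.00/729.15 = 0.5008.
W_max = η_max · Q_H = 0.5008 × 652 = 327 kJ.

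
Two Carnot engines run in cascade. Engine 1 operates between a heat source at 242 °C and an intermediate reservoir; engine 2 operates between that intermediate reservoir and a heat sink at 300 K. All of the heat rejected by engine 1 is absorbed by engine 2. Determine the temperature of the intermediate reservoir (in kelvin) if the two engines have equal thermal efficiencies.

T_H = 242 °C → 242 + 273.15 = 515.15 K.
Equal efficiencies require 1 − T_m/T_H = 1 − T_C/T_m, i.e. T_m/T_H = T_C/T_m, so T_m = √(T_H·T_C) = √(515.15 × 300.00) = 393 K.

T_m ≈ 393 K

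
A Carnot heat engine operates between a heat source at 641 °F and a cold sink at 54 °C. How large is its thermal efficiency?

η ≈ 0.465

T_H = 641 °F → (641 − 32) × 5/9 = 338.33 °C = 611.48 K.
T_C = 54 °C → 54 + 273.15 = 327.15 K.
Since the cycle is reversible, η = 1 − T_C/T_H = 1 − 327.15/611.48 = 0.465.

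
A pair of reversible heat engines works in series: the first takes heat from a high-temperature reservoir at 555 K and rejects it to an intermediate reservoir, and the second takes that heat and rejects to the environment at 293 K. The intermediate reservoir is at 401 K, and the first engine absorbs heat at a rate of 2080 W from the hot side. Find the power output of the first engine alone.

Ẇ₁ ≈ 577.2 W

First-stage efficiency η₁ = 1 − T_m/T_H = 1 − 401.00/555.00 = 0.2775.
W₁ = η₁·Q_H = 0.2775 × 2080 = 577.2 W.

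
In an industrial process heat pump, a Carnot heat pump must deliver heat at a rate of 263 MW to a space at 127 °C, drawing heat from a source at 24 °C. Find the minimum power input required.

Ẇ_in ≈ 67.7 MW

T_H = 127 °C → 127 + 273.15 = 400.15 K.
T_C = 24 °C → 24 + 273.15 = 297.15 K.
COP_HP = T_H/(T_H − T_C) = 400.15/103.00 = 3.8850.
W = Q_H/COP_HP = 263/3.8850 = 67.7 MW.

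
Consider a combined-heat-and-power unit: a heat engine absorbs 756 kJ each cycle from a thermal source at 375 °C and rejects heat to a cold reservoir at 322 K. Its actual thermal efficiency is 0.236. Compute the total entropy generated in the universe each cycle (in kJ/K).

ΔS_univ ≈ 0.627 kJ/K

T_H = 375 °C → 375 + 273.15 = 648.15 K.
W = η·Q_H = 0.236 × 756 = 178.4 kJ, so Q_C = Q_H − W = 577.6 kJ.
Reservoir entropy changes: ΔS_H = −Q_H/T_H = −756/648.15 = -1.166 kJ/K and ΔS_C = +Q_C/T_C = 577.6/322.00 = 1.794 kJ/K.
ΔS_univ = −Q_H/T_H + Q_C/T_C = 0.627 kJ/K (> 0, since η = 0.236 < η_Carnot = 0.503).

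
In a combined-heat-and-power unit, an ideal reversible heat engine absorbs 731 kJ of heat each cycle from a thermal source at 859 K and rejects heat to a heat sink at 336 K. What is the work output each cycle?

W ≈ 445 kJ

The Carnot efficiency is η = 1 − T_C/T_H = 1 − 336.00/859.00 = 0.6088.
W = η·Q_H = 0.6088 × 731 = 445 kJ.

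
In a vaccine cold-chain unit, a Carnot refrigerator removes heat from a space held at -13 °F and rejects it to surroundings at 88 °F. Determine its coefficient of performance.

COP_R ≈ 4.422

T_H = 88 °F → (88 − 32) × 5/9 = 31.11 °C = 304.26 K.
T_C = -13 °F → (-13 − 32) × 5/9 = -25.00 °C = 248.15 K.
COP_R = T_C/(T_H − T_C) = 248.15/(304.26 − 248.15) = 4.422.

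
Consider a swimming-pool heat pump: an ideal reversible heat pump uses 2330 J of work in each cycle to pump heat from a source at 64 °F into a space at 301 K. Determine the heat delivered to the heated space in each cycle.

T_C = 64 °F → (64 − 32) × 5/9 = 17.78 °C = 290.93 K.
COP_HP = T_H/(T_H − T_C) = 301.00/10.07 = 29.8842.
Q_H = COP_HP · W = 29.8842 × 2330 = 69630 J.

Q_H ≈ 69630 J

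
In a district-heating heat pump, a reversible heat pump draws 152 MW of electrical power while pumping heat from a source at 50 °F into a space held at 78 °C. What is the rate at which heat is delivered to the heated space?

T_H = 78 °C → 78 + 273.15 = 351.15 K.
T_C = 50 °F → (50 − 32) × 5/9 = 10.00 °C = 283.15 K.
Reversible heating COP: COP_HP = T_H/(T_H − T_C) = 351.15/68.00 = 5.1640.
Q_H = COP_HP · W = 5.1640 × 152 = 785 MW.

Q̇_H ≈ 785 MW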